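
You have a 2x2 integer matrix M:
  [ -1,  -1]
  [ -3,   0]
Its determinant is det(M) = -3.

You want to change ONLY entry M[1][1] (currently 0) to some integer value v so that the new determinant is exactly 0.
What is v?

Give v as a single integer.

det is linear in entry M[1][1]: det = old_det + (v - 0) * C_11
Cofactor C_11 = -1
Want det = 0: -3 + (v - 0) * -1 = 0
  (v - 0) = 3 / -1 = -3
  v = 0 + (-3) = -3

Answer: -3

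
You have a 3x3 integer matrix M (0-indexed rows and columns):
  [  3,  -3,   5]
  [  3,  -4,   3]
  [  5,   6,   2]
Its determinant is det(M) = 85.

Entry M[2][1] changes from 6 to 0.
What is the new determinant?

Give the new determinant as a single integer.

Answer: 49

Derivation:
det is linear in row 2: changing M[2][1] by delta changes det by delta * cofactor(2,1).
Cofactor C_21 = (-1)^(2+1) * minor(2,1) = 6
Entry delta = 0 - 6 = -6
Det delta = -6 * 6 = -36
New det = 85 + -36 = 49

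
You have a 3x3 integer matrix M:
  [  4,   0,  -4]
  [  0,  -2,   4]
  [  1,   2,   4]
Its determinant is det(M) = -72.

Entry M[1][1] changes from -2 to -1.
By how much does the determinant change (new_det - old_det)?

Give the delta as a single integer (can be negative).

Cofactor C_11 = 20
Entry delta = -1 - -2 = 1
Det delta = entry_delta * cofactor = 1 * 20 = 20

Answer: 20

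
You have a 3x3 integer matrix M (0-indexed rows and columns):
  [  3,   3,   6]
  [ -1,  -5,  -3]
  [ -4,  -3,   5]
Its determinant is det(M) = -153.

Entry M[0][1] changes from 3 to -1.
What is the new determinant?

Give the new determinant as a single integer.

det is linear in row 0: changing M[0][1] by delta changes det by delta * cofactor(0,1).
Cofactor C_01 = (-1)^(0+1) * minor(0,1) = 17
Entry delta = -1 - 3 = -4
Det delta = -4 * 17 = -68
New det = -153 + -68 = -221

Answer: -221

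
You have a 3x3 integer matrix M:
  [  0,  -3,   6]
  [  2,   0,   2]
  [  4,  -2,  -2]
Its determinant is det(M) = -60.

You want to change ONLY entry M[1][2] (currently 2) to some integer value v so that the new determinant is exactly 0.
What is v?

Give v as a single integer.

det is linear in entry M[1][2]: det = old_det + (v - 2) * C_12
Cofactor C_12 = -12
Want det = 0: -60 + (v - 2) * -12 = 0
  (v - 2) = 60 / -12 = -5
  v = 2 + (-5) = -3

Answer: -3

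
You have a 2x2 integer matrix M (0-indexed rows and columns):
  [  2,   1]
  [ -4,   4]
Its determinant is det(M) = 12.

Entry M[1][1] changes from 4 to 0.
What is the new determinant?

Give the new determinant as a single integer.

det is linear in row 1: changing M[1][1] by delta changes det by delta * cofactor(1,1).
Cofactor C_11 = (-1)^(1+1) * minor(1,1) = 2
Entry delta = 0 - 4 = -4
Det delta = -4 * 2 = -8
New det = 12 + -8 = 4

Answer: 4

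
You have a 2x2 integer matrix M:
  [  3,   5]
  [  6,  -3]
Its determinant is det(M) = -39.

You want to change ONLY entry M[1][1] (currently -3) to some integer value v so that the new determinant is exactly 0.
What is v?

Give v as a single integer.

Answer: 10

Derivation:
det is linear in entry M[1][1]: det = old_det + (v - -3) * C_11
Cofactor C_11 = 3
Want det = 0: -39 + (v - -3) * 3 = 0
  (v - -3) = 39 / 3 = 13
  v = -3 + (13) = 10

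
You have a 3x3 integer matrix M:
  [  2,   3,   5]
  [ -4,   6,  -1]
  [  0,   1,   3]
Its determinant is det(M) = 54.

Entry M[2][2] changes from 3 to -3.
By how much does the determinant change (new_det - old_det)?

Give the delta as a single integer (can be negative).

Answer: -144

Derivation:
Cofactor C_22 = 24
Entry delta = -3 - 3 = -6
Det delta = entry_delta * cofactor = -6 * 24 = -144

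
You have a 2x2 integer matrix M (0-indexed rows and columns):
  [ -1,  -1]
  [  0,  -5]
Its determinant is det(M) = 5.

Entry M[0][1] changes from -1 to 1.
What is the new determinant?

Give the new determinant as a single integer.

det is linear in row 0: changing M[0][1] by delta changes det by delta * cofactor(0,1).
Cofactor C_01 = (-1)^(0+1) * minor(0,1) = 0
Entry delta = 1 - -1 = 2
Det delta = 2 * 0 = 0
New det = 5 + 0 = 5

Answer: 5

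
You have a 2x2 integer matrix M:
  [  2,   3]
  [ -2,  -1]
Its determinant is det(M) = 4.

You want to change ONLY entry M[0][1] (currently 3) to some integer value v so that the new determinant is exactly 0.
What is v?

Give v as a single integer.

det is linear in entry M[0][1]: det = old_det + (v - 3) * C_01
Cofactor C_01 = 2
Want det = 0: 4 + (v - 3) * 2 = 0
  (v - 3) = -4 / 2 = -2
  v = 3 + (-2) = 1

Answer: 1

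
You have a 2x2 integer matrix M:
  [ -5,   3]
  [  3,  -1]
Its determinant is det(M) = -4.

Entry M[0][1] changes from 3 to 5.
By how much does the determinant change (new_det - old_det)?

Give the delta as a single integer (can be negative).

Answer: -6

Derivation:
Cofactor C_01 = -3
Entry delta = 5 - 3 = 2
Det delta = entry_delta * cofactor = 2 * -3 = -6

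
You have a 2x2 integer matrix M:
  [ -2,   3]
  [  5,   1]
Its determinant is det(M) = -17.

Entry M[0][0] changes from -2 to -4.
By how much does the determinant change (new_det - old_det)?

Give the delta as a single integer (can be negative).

Cofactor C_00 = 1
Entry delta = -4 - -2 = -2
Det delta = entry_delta * cofactor = -2 * 1 = -2

Answer: -2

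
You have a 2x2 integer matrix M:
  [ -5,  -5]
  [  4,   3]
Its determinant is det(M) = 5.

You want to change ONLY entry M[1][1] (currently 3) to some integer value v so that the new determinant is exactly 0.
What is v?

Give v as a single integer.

det is linear in entry M[1][1]: det = old_det + (v - 3) * C_11
Cofactor C_11 = -5
Want det = 0: 5 + (v - 3) * -5 = 0
  (v - 3) = -5 / -5 = 1
  v = 3 + (1) = 4

Answer: 4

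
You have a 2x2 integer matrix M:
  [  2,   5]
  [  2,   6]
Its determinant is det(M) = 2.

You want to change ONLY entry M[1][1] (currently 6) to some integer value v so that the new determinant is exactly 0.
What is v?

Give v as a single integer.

Answer: 5

Derivation:
det is linear in entry M[1][1]: det = old_det + (v - 6) * C_11
Cofactor C_11 = 2
Want det = 0: 2 + (v - 6) * 2 = 0
  (v - 6) = -2 / 2 = -1
  v = 6 + (-1) = 5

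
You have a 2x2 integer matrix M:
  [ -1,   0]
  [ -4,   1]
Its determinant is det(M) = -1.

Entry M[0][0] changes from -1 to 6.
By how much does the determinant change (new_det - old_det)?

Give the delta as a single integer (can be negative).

Cofactor C_00 = 1
Entry delta = 6 - -1 = 7
Det delta = entry_delta * cofactor = 7 * 1 = 7

Answer: 7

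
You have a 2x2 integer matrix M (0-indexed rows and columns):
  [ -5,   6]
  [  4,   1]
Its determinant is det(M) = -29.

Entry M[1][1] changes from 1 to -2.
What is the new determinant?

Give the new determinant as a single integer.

det is linear in row 1: changing M[1][1] by delta changes det by delta * cofactor(1,1).
Cofactor C_11 = (-1)^(1+1) * minor(1,1) = -5
Entry delta = -2 - 1 = -3
Det delta = -3 * -5 = 15
New det = -29 + 15 = -14

Answer: -14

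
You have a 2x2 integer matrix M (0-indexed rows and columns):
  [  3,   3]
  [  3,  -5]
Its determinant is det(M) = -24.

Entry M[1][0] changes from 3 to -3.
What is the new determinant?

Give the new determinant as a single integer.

det is linear in row 1: changing M[1][0] by delta changes det by delta * cofactor(1,0).
Cofactor C_10 = (-1)^(1+0) * minor(1,0) = -3
Entry delta = -3 - 3 = -6
Det delta = -6 * -3 = 18
New det = -24 + 18 = -6

Answer: -6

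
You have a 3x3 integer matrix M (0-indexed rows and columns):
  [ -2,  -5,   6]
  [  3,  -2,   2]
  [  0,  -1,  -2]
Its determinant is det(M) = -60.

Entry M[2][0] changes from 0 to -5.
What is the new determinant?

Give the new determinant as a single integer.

Answer: -70

Derivation:
det is linear in row 2: changing M[2][0] by delta changes det by delta * cofactor(2,0).
Cofactor C_20 = (-1)^(2+0) * minor(2,0) = 2
Entry delta = -5 - 0 = -5
Det delta = -5 * 2 = -10
New det = -60 + -10 = -70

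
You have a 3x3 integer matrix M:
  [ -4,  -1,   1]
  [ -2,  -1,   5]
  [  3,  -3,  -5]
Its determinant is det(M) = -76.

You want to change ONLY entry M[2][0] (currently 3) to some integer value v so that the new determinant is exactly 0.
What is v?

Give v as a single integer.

Answer: -16

Derivation:
det is linear in entry M[2][0]: det = old_det + (v - 3) * C_20
Cofactor C_20 = -4
Want det = 0: -76 + (v - 3) * -4 = 0
  (v - 3) = 76 / -4 = -19
  v = 3 + (-19) = -16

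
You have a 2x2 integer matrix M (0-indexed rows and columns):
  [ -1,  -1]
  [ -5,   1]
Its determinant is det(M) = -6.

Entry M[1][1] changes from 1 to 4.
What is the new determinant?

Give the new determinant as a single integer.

Answer: -9

Derivation:
det is linear in row 1: changing M[1][1] by delta changes det by delta * cofactor(1,1).
Cofactor C_11 = (-1)^(1+1) * minor(1,1) = -1
Entry delta = 4 - 1 = 3
Det delta = 3 * -1 = -3
New det = -6 + -3 = -9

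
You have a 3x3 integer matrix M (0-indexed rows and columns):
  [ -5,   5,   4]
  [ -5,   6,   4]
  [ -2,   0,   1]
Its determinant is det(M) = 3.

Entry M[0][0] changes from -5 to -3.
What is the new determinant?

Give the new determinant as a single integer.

Answer: 15

Derivation:
det is linear in row 0: changing M[0][0] by delta changes det by delta * cofactor(0,0).
Cofactor C_00 = (-1)^(0+0) * minor(0,0) = 6
Entry delta = -3 - -5 = 2
Det delta = 2 * 6 = 12
New det = 3 + 12 = 15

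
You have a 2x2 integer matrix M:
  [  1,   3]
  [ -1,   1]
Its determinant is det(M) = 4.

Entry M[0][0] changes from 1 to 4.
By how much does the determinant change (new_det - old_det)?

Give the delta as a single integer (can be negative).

Answer: 3

Derivation:
Cofactor C_00 = 1
Entry delta = 4 - 1 = 3
Det delta = entry_delta * cofactor = 3 * 1 = 3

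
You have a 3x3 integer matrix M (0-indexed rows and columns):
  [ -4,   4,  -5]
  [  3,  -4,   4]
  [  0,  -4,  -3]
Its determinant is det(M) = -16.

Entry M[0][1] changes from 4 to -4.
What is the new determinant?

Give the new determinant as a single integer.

det is linear in row 0: changing M[0][1] by delta changes det by delta * cofactor(0,1).
Cofactor C_01 = (-1)^(0+1) * minor(0,1) = 9
Entry delta = -4 - 4 = -8
Det delta = -8 * 9 = -72
New det = -16 + -72 = -88

Answer: -88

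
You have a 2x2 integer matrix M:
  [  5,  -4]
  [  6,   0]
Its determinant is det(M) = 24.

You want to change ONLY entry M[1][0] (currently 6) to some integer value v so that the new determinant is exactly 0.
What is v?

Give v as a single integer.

det is linear in entry M[1][0]: det = old_det + (v - 6) * C_10
Cofactor C_10 = 4
Want det = 0: 24 + (v - 6) * 4 = 0
  (v - 6) = -24 / 4 = -6
  v = 6 + (-6) = 0

Answer: 0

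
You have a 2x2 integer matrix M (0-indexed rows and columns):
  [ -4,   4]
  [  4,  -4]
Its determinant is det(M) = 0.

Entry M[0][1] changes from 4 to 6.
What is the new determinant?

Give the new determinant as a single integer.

Answer: -8

Derivation:
det is linear in row 0: changing M[0][1] by delta changes det by delta * cofactor(0,1).
Cofactor C_01 = (-1)^(0+1) * minor(0,1) = -4
Entry delta = 6 - 4 = 2
Det delta = 2 * -4 = -8
New det = 0 + -8 = -8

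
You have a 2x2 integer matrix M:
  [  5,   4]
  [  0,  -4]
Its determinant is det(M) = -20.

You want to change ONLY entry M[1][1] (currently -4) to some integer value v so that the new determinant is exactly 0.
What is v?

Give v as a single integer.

det is linear in entry M[1][1]: det = old_det + (v - -4) * C_11
Cofactor C_11 = 5
Want det = 0: -20 + (v - -4) * 5 = 0
  (v - -4) = 20 / 5 = 4
  v = -4 + (4) = 0

Answer: 0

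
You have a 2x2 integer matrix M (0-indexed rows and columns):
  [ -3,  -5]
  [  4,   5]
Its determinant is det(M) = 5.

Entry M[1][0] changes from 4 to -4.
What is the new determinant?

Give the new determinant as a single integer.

Answer: -35

Derivation:
det is linear in row 1: changing M[1][0] by delta changes det by delta * cofactor(1,0).
Cofactor C_10 = (-1)^(1+0) * minor(1,0) = 5
Entry delta = -4 - 4 = -8
Det delta = -8 * 5 = -40
New det = 5 + -40 = -35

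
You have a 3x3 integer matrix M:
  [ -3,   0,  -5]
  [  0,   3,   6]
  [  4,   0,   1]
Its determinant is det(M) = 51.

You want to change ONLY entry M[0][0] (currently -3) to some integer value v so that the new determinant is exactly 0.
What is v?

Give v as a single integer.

det is linear in entry M[0][0]: det = old_det + (v - -3) * C_00
Cofactor C_00 = 3
Want det = 0: 51 + (v - -3) * 3 = 0
  (v - -3) = -51 / 3 = -17
  v = -3 + (-17) = -20

Answer: -20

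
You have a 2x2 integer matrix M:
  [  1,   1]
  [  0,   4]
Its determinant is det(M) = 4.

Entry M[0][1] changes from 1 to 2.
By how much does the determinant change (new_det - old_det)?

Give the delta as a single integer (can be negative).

Cofactor C_01 = 0
Entry delta = 2 - 1 = 1
Det delta = entry_delta * cofactor = 1 * 0 = 0

Answer: 0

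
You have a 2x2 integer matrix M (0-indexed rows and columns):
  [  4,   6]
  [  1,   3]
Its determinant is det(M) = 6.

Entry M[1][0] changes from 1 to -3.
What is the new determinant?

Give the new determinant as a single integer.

det is linear in row 1: changing M[1][0] by delta changes det by delta * cofactor(1,0).
Cofactor C_10 = (-1)^(1+0) * minor(1,0) = -6
Entry delta = -3 - 1 = -4
Det delta = -4 * -6 = 24
New det = 6 + 24 = 30

Answer: 30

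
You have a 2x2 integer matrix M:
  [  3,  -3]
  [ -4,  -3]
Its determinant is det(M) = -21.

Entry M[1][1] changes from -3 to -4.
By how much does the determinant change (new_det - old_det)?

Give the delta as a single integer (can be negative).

Cofactor C_11 = 3
Entry delta = -4 - -3 = -1
Det delta = entry_delta * cofactor = -1 * 3 = -3

Answer: -3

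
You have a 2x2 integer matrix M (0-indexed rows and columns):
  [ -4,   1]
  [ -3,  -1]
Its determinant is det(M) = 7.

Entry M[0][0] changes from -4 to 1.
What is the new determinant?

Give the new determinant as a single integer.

det is linear in row 0: changing M[0][0] by delta changes det by delta * cofactor(0,0).
Cofactor C_00 = (-1)^(0+0) * minor(0,0) = -1
Entry delta = 1 - -4 = 5
Det delta = 5 * -1 = -5
New det = 7 + -5 = 2

Answer: 2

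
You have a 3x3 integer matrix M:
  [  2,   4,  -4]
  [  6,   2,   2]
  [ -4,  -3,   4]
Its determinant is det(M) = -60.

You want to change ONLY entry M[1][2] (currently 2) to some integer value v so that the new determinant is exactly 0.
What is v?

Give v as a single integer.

det is linear in entry M[1][2]: det = old_det + (v - 2) * C_12
Cofactor C_12 = -10
Want det = 0: -60 + (v - 2) * -10 = 0
  (v - 2) = 60 / -10 = -6
  v = 2 + (-6) = -4

Answer: -4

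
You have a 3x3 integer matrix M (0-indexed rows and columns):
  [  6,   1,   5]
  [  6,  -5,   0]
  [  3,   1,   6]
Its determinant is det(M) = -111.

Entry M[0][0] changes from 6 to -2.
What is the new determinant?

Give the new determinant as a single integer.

det is linear in row 0: changing M[0][0] by delta changes det by delta * cofactor(0,0).
Cofactor C_00 = (-1)^(0+0) * minor(0,0) = -30
Entry delta = -2 - 6 = -8
Det delta = -8 * -30 = 240
New det = -111 + 240 = 129

Answer: 129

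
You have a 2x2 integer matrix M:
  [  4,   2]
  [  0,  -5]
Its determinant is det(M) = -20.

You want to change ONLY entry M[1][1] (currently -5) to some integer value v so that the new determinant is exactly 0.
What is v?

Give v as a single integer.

Answer: 0

Derivation:
det is linear in entry M[1][1]: det = old_det + (v - -5) * C_11
Cofactor C_11 = 4
Want det = 0: -20 + (v - -5) * 4 = 0
  (v - -5) = 20 / 4 = 5
  v = -5 + (5) = 0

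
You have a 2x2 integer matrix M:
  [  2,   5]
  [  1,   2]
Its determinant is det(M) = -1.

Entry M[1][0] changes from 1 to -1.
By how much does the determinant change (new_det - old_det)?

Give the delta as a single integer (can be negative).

Cofactor C_10 = -5
Entry delta = -1 - 1 = -2
Det delta = entry_delta * cofactor = -2 * -5 = 10

Answer: 10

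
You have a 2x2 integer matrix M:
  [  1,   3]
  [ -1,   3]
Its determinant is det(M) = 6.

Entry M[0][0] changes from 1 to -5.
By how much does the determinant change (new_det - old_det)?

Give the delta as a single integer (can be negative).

Cofactor C_00 = 3
Entry delta = -5 - 1 = -6
Det delta = entry_delta * cofactor = -6 * 3 = -18

Answer: -18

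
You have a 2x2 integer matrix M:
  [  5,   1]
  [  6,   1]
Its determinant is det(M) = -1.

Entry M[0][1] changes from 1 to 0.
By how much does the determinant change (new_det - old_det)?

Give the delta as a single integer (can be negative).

Cofactor C_01 = -6
Entry delta = 0 - 1 = -1
Det delta = entry_delta * cofactor = -1 * -6 = 6

Answer: 6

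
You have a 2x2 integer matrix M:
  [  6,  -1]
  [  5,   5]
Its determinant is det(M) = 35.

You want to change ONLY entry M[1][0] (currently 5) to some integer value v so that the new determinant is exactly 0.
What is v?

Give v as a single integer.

det is linear in entry M[1][0]: det = old_det + (v - 5) * C_10
Cofactor C_10 = 1
Want det = 0: 35 + (v - 5) * 1 = 0
  (v - 5) = -35 / 1 = -35
  v = 5 + (-35) = -30

Answer: -30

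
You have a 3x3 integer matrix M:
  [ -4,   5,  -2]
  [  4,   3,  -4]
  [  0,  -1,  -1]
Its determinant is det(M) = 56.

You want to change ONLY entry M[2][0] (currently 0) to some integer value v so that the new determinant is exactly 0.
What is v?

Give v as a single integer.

det is linear in entry M[2][0]: det = old_det + (v - 0) * C_20
Cofactor C_20 = -14
Want det = 0: 56 + (v - 0) * -14 = 0
  (v - 0) = -56 / -14 = 4
  v = 0 + (4) = 4

Answer: 4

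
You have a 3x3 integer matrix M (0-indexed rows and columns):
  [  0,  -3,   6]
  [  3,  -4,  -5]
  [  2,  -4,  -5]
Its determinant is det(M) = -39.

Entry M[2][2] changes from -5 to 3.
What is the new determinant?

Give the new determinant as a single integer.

det is linear in row 2: changing M[2][2] by delta changes det by delta * cofactor(2,2).
Cofactor C_22 = (-1)^(2+2) * minor(2,2) = 9
Entry delta = 3 - -5 = 8
Det delta = 8 * 9 = 72
New det = -39 + 72 = 33

Answer: 33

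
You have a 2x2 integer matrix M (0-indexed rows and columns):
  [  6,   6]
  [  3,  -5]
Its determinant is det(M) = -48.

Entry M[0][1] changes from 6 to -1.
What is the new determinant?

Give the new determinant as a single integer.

Answer: -27

Derivation:
det is linear in row 0: changing M[0][1] by delta changes det by delta * cofactor(0,1).
Cofactor C_01 = (-1)^(0+1) * minor(0,1) = -3
Entry delta = -1 - 6 = -7
Det delta = -7 * -3 = 21
New det = -48 + 21 = -27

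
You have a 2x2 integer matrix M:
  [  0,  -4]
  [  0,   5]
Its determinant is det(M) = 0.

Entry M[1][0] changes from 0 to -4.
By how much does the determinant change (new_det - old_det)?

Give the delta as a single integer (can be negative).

Cofactor C_10 = 4
Entry delta = -4 - 0 = -4
Det delta = entry_delta * cofactor = -4 * 4 = -16

Answer: -16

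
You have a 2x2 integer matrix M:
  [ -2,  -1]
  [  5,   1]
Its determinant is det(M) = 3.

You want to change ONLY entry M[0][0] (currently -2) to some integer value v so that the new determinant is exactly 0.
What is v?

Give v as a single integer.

Answer: -5

Derivation:
det is linear in entry M[0][0]: det = old_det + (v - -2) * C_00
Cofactor C_00 = 1
Want det = 0: 3 + (v - -2) * 1 = 0
  (v - -2) = -3 / 1 = -3
  v = -2 + (-3) = -5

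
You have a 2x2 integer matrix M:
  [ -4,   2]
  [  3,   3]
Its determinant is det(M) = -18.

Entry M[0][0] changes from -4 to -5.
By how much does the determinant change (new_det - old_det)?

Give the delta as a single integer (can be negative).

Answer: -3

Derivation:
Cofactor C_00 = 3
Entry delta = -5 - -4 = -1
Det delta = entry_delta * cofactor = -1 * 3 = -3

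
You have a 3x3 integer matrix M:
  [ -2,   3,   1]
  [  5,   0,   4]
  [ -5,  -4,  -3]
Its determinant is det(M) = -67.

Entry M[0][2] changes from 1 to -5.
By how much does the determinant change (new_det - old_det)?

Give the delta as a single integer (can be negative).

Cofactor C_02 = -20
Entry delta = -5 - 1 = -6
Det delta = entry_delta * cofactor = -6 * -20 = 120

Answer: 120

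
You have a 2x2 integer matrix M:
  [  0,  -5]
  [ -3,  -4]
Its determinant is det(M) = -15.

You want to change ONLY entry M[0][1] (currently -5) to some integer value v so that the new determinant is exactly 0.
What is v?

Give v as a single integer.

Answer: 0

Derivation:
det is linear in entry M[0][1]: det = old_det + (v - -5) * C_01
Cofactor C_01 = 3
Want det = 0: -15 + (v - -5) * 3 = 0
  (v - -5) = 15 / 3 = 5
  v = -5 + (5) = 0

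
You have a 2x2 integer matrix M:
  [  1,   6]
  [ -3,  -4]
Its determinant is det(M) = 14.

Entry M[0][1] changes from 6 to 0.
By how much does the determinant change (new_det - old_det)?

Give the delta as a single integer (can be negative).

Answer: -18

Derivation:
Cofactor C_01 = 3
Entry delta = 0 - 6 = -6
Det delta = entry_delta * cofactor = -6 * 3 = -18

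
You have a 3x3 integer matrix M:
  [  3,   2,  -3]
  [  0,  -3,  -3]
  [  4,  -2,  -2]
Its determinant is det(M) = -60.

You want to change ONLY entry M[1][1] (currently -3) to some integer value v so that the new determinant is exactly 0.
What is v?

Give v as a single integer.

det is linear in entry M[1][1]: det = old_det + (v - -3) * C_11
Cofactor C_11 = 6
Want det = 0: -60 + (v - -3) * 6 = 0
  (v - -3) = 60 / 6 = 10
  v = -3 + (10) = 7

Answer: 7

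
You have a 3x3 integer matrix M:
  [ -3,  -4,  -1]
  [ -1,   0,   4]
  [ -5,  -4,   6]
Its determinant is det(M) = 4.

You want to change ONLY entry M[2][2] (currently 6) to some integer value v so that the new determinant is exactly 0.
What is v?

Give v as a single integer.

Answer: 7

Derivation:
det is linear in entry M[2][2]: det = old_det + (v - 6) * C_22
Cofactor C_22 = -4
Want det = 0: 4 + (v - 6) * -4 = 0
  (v - 6) = -4 / -4 = 1
  v = 6 + (1) = 7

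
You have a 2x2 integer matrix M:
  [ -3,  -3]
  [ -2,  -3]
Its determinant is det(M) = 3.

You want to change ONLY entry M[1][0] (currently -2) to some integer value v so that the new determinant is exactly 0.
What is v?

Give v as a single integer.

Answer: -3

Derivation:
det is linear in entry M[1][0]: det = old_det + (v - -2) * C_10
Cofactor C_10 = 3
Want det = 0: 3 + (v - -2) * 3 = 0
  (v - -2) = -3 / 3 = -1
  v = -2 + (-1) = -3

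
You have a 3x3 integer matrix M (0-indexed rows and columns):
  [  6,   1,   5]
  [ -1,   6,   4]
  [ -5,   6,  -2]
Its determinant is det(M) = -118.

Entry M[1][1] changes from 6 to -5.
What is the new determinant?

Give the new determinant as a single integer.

Answer: -261

Derivation:
det is linear in row 1: changing M[1][1] by delta changes det by delta * cofactor(1,1).
Cofactor C_11 = (-1)^(1+1) * minor(1,1) = 13
Entry delta = -5 - 6 = -11
Det delta = -11 * 13 = -143
New det = -118 + -143 = -261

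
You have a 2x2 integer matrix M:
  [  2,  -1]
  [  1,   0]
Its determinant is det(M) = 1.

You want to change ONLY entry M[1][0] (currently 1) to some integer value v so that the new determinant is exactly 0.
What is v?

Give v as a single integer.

Answer: 0

Derivation:
det is linear in entry M[1][0]: det = old_det + (v - 1) * C_10
Cofactor C_10 = 1
Want det = 0: 1 + (v - 1) * 1 = 0
  (v - 1) = -1 / 1 = -1
  v = 1 + (-1) = 0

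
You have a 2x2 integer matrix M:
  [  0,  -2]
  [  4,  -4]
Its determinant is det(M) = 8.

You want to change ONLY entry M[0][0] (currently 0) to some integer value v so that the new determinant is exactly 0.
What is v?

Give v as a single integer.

Answer: 2

Derivation:
det is linear in entry M[0][0]: det = old_det + (v - 0) * C_00
Cofactor C_00 = -4
Want det = 0: 8 + (v - 0) * -4 = 0
  (v - 0) = -8 / -4 = 2
  v = 0 + (2) = 2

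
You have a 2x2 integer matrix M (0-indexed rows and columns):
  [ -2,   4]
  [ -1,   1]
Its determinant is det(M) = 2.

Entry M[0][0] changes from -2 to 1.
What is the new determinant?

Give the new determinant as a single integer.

det is linear in row 0: changing M[0][0] by delta changes det by delta * cofactor(0,0).
Cofactor C_00 = (-1)^(0+0) * minor(0,0) = 1
Entry delta = 1 - -2 = 3
Det delta = 3 * 1 = 3
New det = 2 + 3 = 5

Answer: 5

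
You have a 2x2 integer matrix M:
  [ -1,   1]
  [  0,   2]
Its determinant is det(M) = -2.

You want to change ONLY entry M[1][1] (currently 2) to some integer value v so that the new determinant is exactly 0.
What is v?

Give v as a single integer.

Answer: 0

Derivation:
det is linear in entry M[1][1]: det = old_det + (v - 2) * C_11
Cofactor C_11 = -1
Want det = 0: -2 + (v - 2) * -1 = 0
  (v - 2) = 2 / -1 = -2
  v = 2 + (-2) = 0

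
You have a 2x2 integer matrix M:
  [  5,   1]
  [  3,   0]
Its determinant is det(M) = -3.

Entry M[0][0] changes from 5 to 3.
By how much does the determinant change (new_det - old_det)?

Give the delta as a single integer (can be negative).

Answer: 0

Derivation:
Cofactor C_00 = 0
Entry delta = 3 - 5 = -2
Det delta = entry_delta * cofactor = -2 * 0 = 0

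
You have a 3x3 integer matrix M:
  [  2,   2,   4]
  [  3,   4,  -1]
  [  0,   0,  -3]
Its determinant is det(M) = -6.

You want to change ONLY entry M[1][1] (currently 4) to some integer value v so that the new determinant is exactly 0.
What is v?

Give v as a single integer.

Answer: 3

Derivation:
det is linear in entry M[1][1]: det = old_det + (v - 4) * C_11
Cofactor C_11 = -6
Want det = 0: -6 + (v - 4) * -6 = 0
  (v - 4) = 6 / -6 = -1
  v = 4 + (-1) = 3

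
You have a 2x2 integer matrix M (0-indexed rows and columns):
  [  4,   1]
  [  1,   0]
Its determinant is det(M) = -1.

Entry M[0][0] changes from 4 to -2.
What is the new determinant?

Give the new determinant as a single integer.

det is linear in row 0: changing M[0][0] by delta changes det by delta * cofactor(0,0).
Cofactor C_00 = (-1)^(0+0) * minor(0,0) = 0
Entry delta = -2 - 4 = -6
Det delta = -6 * 0 = 0
New det = -1 + 0 = -1

Answer: -1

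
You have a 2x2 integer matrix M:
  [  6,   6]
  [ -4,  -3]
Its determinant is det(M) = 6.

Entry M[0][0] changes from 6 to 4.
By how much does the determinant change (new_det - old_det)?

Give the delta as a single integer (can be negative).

Answer: 6

Derivation:
Cofactor C_00 = -3
Entry delta = 4 - 6 = -2
Det delta = entry_delta * cofactor = -2 * -3 = 6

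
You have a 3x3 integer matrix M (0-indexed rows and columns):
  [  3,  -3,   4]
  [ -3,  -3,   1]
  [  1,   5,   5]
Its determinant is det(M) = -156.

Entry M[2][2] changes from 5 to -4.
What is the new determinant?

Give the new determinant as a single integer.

det is linear in row 2: changing M[2][2] by delta changes det by delta * cofactor(2,2).
Cofactor C_22 = (-1)^(2+2) * minor(2,2) = -18
Entry delta = -4 - 5 = -9
Det delta = -9 * -18 = 162
New det = -156 + 162 = 6

Answer: 6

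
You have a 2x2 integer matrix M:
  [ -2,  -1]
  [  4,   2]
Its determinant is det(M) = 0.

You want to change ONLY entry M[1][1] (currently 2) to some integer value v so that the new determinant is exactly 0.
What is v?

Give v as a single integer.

det is linear in entry M[1][1]: det = old_det + (v - 2) * C_11
Cofactor C_11 = -2
Want det = 0: 0 + (v - 2) * -2 = 0
  (v - 2) = 0 / -2 = 0
  v = 2 + (0) = 2

Answer: 2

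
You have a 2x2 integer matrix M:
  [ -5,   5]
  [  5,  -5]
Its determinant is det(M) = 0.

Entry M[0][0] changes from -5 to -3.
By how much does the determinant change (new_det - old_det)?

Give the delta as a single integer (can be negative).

Answer: -10

Derivation:
Cofactor C_00 = -5
Entry delta = -3 - -5 = 2
Det delta = entry_delta * cofactor = 2 * -5 = -10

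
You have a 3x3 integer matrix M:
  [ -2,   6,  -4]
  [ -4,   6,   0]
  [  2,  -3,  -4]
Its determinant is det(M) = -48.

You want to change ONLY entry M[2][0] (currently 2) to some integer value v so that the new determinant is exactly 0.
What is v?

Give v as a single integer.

det is linear in entry M[2][0]: det = old_det + (v - 2) * C_20
Cofactor C_20 = 24
Want det = 0: -48 + (v - 2) * 24 = 0
  (v - 2) = 48 / 24 = 2
  v = 2 + (2) = 4

Answer: 4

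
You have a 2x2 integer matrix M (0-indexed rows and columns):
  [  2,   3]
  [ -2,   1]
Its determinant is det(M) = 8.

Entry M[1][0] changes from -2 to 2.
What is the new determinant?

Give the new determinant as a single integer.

Answer: -4

Derivation:
det is linear in row 1: changing M[1][0] by delta changes det by delta * cofactor(1,0).
Cofactor C_10 = (-1)^(1+0) * minor(1,0) = -3
Entry delta = 2 - -2 = 4
Det delta = 4 * -3 = -12
New det = 8 + -12 = -4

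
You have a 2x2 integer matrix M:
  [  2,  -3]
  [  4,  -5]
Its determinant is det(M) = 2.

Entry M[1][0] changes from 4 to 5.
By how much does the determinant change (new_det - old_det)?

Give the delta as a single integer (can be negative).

Cofactor C_10 = 3
Entry delta = 5 - 4 = 1
Det delta = entry_delta * cofactor = 1 * 3 = 3

Answer: 3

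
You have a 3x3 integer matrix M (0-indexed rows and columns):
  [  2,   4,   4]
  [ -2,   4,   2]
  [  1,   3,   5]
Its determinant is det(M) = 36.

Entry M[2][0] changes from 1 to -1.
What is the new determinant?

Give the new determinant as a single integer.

det is linear in row 2: changing M[2][0] by delta changes det by delta * cofactor(2,0).
Cofactor C_20 = (-1)^(2+0) * minor(2,0) = -8
Entry delta = -1 - 1 = -2
Det delta = -2 * -8 = 16
New det = 36 + 16 = 52

Answer: 52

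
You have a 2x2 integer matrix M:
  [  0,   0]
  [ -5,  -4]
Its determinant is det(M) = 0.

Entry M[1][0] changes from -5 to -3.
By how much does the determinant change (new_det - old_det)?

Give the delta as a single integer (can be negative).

Answer: 0

Derivation:
Cofactor C_10 = 0
Entry delta = -3 - -5 = 2
Det delta = entry_delta * cofactor = 2 * 0 = 0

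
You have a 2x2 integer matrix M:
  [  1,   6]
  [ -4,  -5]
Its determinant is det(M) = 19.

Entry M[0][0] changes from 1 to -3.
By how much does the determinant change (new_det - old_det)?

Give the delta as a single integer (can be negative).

Answer: 20

Derivation:
Cofactor C_00 = -5
Entry delta = -3 - 1 = -4
Det delta = entry_delta * cofactor = -4 * -5 = 20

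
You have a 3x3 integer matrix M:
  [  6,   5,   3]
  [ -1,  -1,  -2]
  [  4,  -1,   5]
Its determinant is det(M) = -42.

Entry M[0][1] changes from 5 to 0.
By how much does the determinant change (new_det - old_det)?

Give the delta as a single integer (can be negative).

Cofactor C_01 = -3
Entry delta = 0 - 5 = -5
Det delta = entry_delta * cofactor = -5 * -3 = 15

Answer: 15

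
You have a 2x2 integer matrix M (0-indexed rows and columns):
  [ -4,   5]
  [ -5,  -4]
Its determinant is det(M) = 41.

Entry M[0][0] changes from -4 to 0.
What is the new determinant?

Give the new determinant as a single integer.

det is linear in row 0: changing M[0][0] by delta changes det by delta * cofactor(0,0).
Cofactor C_00 = (-1)^(0+0) * minor(0,0) = -4
Entry delta = 0 - -4 = 4
Det delta = 4 * -4 = -16
New det = 41 + -16 = 25

Answer: 25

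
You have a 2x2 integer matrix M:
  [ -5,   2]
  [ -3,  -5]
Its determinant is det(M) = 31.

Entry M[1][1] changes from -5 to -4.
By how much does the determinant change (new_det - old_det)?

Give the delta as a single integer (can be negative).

Answer: -5

Derivation:
Cofactor C_11 = -5
Entry delta = -4 - -5 = 1
Det delta = entry_delta * cofactor = 1 * -5 = -5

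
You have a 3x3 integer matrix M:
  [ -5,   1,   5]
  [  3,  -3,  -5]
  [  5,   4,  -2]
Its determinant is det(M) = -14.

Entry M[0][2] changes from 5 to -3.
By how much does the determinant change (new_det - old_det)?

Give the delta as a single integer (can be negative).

Answer: -216

Derivation:
Cofactor C_02 = 27
Entry delta = -3 - 5 = -8
Det delta = entry_delta * cofactor = -8 * 27 = -216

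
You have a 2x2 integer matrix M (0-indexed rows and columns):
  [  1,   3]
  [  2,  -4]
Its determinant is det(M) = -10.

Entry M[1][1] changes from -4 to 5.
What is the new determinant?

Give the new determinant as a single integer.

det is linear in row 1: changing M[1][1] by delta changes det by delta * cofactor(1,1).
Cofactor C_11 = (-1)^(1+1) * minor(1,1) = 1
Entry delta = 5 - -4 = 9
Det delta = 9 * 1 = 9
New det = -10 + 9 = -1

Answer: -1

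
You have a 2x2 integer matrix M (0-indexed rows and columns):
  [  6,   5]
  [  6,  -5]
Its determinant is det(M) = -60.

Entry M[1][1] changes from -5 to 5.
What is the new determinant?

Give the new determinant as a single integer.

Answer: 0

Derivation:
det is linear in row 1: changing M[1][1] by delta changes det by delta * cofactor(1,1).
Cofactor C_11 = (-1)^(1+1) * minor(1,1) = 6
Entry delta = 5 - -5 = 10
Det delta = 10 * 6 = 60
New det = -60 + 60 = 0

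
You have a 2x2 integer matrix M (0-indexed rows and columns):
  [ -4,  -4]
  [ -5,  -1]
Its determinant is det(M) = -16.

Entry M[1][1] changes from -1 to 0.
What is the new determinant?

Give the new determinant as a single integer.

det is linear in row 1: changing M[1][1] by delta changes det by delta * cofactor(1,1).
Cofactor C_11 = (-1)^(1+1) * minor(1,1) = -4
Entry delta = 0 - -1 = 1
Det delta = 1 * -4 = -4
New det = -16 + -4 = -20

Answer: -20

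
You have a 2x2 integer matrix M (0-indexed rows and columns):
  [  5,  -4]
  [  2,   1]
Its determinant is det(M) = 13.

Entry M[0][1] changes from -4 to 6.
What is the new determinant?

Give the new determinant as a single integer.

Answer: -7

Derivation:
det is linear in row 0: changing M[0][1] by delta changes det by delta * cofactor(0,1).
Cofactor C_01 = (-1)^(0+1) * minor(0,1) = -2
Entry delta = 6 - -4 = 10
Det delta = 10 * -2 = -20
New det = 13 + -20 = -7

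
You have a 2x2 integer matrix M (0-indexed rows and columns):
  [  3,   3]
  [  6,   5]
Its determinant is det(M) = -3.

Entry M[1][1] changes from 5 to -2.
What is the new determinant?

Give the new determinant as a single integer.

Answer: -24

Derivation:
det is linear in row 1: changing M[1][1] by delta changes det by delta * cofactor(1,1).
Cofactor C_11 = (-1)^(1+1) * minor(1,1) = 3
Entry delta = -2 - 5 = -7
Det delta = -7 * 3 = -21
New det = -3 + -21 = -24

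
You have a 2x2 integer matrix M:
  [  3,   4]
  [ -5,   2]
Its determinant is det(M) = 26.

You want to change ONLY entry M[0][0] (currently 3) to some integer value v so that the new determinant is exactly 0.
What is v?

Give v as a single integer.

det is linear in entry M[0][0]: det = old_det + (v - 3) * C_00
Cofactor C_00 = 2
Want det = 0: 26 + (v - 3) * 2 = 0
  (v - 3) = -26 / 2 = -13
  v = 3 + (-13) = -10

Answer: -10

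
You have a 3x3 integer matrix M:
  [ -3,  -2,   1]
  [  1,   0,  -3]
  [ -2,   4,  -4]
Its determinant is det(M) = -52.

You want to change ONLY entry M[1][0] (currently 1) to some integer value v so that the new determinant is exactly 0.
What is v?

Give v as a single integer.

Answer: -12

Derivation:
det is linear in entry M[1][0]: det = old_det + (v - 1) * C_10
Cofactor C_10 = -4
Want det = 0: -52 + (v - 1) * -4 = 0
  (v - 1) = 52 / -4 = -13
  v = 1 + (-13) = -12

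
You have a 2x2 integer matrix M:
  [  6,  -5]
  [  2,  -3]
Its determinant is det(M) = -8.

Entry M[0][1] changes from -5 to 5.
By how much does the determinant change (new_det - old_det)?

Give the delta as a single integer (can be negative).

Cofactor C_01 = -2
Entry delta = 5 - -5 = 10
Det delta = entry_delta * cofactor = 10 * -2 = -20

Answer: -20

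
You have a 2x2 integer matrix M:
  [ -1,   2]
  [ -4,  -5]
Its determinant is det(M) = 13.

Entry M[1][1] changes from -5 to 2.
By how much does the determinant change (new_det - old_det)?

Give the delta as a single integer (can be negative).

Answer: -7

Derivation:
Cofactor C_11 = -1
Entry delta = 2 - -5 = 7
Det delta = entry_delta * cofactor = 7 * -1 = -7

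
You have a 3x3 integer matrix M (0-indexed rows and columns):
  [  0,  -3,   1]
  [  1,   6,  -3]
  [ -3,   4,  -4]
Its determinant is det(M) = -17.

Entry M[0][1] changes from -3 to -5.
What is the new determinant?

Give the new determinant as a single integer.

det is linear in row 0: changing M[0][1] by delta changes det by delta * cofactor(0,1).
Cofactor C_01 = (-1)^(0+1) * minor(0,1) = 13
Entry delta = -5 - -3 = -2
Det delta = -2 * 13 = -26
New det = -17 + -26 = -43

Answer: -43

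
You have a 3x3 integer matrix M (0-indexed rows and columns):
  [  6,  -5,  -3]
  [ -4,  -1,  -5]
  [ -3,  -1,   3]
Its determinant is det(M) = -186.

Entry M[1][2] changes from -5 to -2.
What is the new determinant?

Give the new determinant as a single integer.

Answer: -123

Derivation:
det is linear in row 1: changing M[1][2] by delta changes det by delta * cofactor(1,2).
Cofactor C_12 = (-1)^(1+2) * minor(1,2) = 21
Entry delta = -2 - -5 = 3
Det delta = 3 * 21 = 63
New det = -186 + 63 = -123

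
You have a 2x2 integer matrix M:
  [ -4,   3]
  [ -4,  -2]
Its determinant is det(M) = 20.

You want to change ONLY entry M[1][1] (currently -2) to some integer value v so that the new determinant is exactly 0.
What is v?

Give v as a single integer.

Answer: 3

Derivation:
det is linear in entry M[1][1]: det = old_det + (v - -2) * C_11
Cofactor C_11 = -4
Want det = 0: 20 + (v - -2) * -4 = 0
  (v - -2) = -20 / -4 = 5
  v = -2 + (5) = 3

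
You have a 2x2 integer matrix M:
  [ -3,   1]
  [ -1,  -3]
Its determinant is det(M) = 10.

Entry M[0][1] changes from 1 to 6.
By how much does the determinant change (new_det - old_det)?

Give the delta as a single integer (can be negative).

Answer: 5

Derivation:
Cofactor C_01 = 1
Entry delta = 6 - 1 = 5
Det delta = entry_delta * cofactor = 5 * 1 = 5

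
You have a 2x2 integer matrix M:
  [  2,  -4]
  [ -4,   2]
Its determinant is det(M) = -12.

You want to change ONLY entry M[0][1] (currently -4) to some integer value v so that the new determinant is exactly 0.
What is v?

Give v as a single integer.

Answer: -1

Derivation:
det is linear in entry M[0][1]: det = old_det + (v - -4) * C_01
Cofactor C_01 = 4
Want det = 0: -12 + (v - -4) * 4 = 0
  (v - -4) = 12 / 4 = 3
  v = -4 + (3) = -1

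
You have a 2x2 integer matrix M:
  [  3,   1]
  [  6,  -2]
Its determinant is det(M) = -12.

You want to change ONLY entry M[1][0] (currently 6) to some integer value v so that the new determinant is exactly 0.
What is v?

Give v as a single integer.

det is linear in entry M[1][0]: det = old_det + (v - 6) * C_10
Cofactor C_10 = -1
Want det = 0: -12 + (v - 6) * -1 = 0
  (v - 6) = 12 / -1 = -12
  v = 6 + (-12) = -6

Answer: -6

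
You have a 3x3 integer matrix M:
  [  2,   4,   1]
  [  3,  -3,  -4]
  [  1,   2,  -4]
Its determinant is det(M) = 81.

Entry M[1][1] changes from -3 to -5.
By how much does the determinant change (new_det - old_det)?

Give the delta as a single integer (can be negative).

Answer: 18

Derivation:
Cofactor C_11 = -9
Entry delta = -5 - -3 = -2
Det delta = entry_delta * cofactor = -2 * -9 = 18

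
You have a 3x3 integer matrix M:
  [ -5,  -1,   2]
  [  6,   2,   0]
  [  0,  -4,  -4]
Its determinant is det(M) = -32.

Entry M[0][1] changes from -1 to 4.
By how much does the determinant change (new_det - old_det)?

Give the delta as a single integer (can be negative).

Cofactor C_01 = 24
Entry delta = 4 - -1 = 5
Det delta = entry_delta * cofactor = 5 * 24 = 120

Answer: 120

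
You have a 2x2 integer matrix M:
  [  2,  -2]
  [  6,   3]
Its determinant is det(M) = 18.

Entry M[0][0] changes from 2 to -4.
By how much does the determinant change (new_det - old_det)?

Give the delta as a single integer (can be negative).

Cofactor C_00 = 3
Entry delta = -4 - 2 = -6
Det delta = entry_delta * cofactor = -6 * 3 = -18

Answer: -18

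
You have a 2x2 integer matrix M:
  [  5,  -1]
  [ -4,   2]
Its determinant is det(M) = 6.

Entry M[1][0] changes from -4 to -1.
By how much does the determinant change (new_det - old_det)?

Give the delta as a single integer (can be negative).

Cofactor C_10 = 1
Entry delta = -1 - -4 = 3
Det delta = entry_delta * cofactor = 3 * 1 = 3

Answer: 3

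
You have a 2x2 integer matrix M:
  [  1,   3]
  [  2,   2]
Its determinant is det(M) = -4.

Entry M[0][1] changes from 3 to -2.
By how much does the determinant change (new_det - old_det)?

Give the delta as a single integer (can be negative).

Cofactor C_01 = -2
Entry delta = -2 - 3 = -5
Det delta = entry_delta * cofactor = -5 * -2 = 10

Answer: 10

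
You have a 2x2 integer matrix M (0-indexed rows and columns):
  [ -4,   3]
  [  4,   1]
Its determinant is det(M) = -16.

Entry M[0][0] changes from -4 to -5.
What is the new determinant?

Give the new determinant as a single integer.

det is linear in row 0: changing M[0][0] by delta changes det by delta * cofactor(0,0).
Cofactor C_00 = (-1)^(0+0) * minor(0,0) = 1
Entry delta = -5 - -4 = -1
Det delta = -1 * 1 = -1
New det = -16 + -1 = -17

Answer: -17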